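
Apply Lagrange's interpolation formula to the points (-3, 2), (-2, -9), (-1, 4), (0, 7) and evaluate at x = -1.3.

Lagrange interpolation formula:
P(x) = Σ yᵢ × Lᵢ(x)
where Lᵢ(x) = Π_{j≠i} (x - xⱼ)/(xᵢ - xⱼ)

L_0(-1.3) = (-1.3 - (-2))/(-3 - (-2)) × (-1.3 - (-1))/(-3 - (-1)) × (-1.3 - 0)/(-3 - 0) = -0.045500
L_1(-1.3) = (-1.3 - (-3))/(-2 - (-3)) × (-1.3 - (-1))/(-2 - (-1)) × (-1.3 - 0)/(-2 - 0) = 0.331500
L_2(-1.3) = (-1.3 - (-3))/(-1 - (-3)) × (-1.3 - (-2))/(-1 - (-2)) × (-1.3 - 0)/(-1 - 0) = 0.773500
L_3(-1.3) = (-1.3 - (-3))/(0 - (-3)) × (-1.3 - (-2))/(0 - (-2)) × (-1.3 - (-1))/(0 - (-1)) = -0.059500

P(-1.3) = 2×L_0(-1.3) + (-9)×L_1(-1.3) + 4×L_2(-1.3) + 7×L_3(-1.3)
P(-1.3) = -0.397000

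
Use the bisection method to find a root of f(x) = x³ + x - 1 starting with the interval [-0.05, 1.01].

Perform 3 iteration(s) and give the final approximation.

f(x) = x³ + x - 1
Initial interval: [-0.05, 1.01]

Iteration 1:
  c_1 = (-0.050000 + 1.010000)/2 = 0.480000
  f(c_1) = f(0.480000) = -0.409408
  f(a) × f(c) ≥ 0, new interval: [0.480000, 1.010000]
Iteration 2:
  c_2 = (0.480000 + 1.010000)/2 = 0.745000
  f(c_2) = f(0.745000) = 0.158494
  f(a) × f(c) < 0, new interval: [0.480000, 0.745000]
Iteration 3:
  c_3 = (0.480000 + 0.745000)/2 = 0.612500
  f(c_3) = f(0.612500) = -0.157717
  f(a) × f(c) ≥ 0, new interval: [0.612500, 0.745000]

After 3 iteration(s), the approximation is c_3 = 0.612500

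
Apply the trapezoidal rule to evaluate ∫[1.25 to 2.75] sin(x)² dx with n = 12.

f(x) = sin(x)²
a = 1.25, b = 2.75, n = 12
h = (b - a)/n = 0.125000

Trapezoidal rule: (h/2)[f(x₀) + 2f(x₁) + 2f(x₂) + ... + f(xₙ)]

x_0 = 1.2500, f(x_0) = 0.900572, coefficient = 1
x_1 = 1.3750, f(x_1) = 0.962151, coefficient = 2
x_2 = 1.5000, f(x_2) = 0.994996, coefficient = 2
x_3 = 1.6250, f(x_3) = 0.997065, coefficient = 2
x_4 = 1.7500, f(x_4) = 0.968228, coefficient = 2
x_5 = 1.8750, f(x_5) = 0.910280, coefficient = 2
x_6 = 2.0000, f(x_6) = 0.826822, coefficient = 2
x_7 = 2.1250, f(x_7) = 0.723044, coefficient = 2
x_8 = 2.2500, f(x_8) = 0.605398, coefficient = 2
x_9 = 2.3750, f(x_9) = 0.481199, coefficient = 2
x_10 = 2.5000, f(x_10) = 0.358169, coefficient = 2
x_11 = 2.6250, f(x_11) = 0.243957, coefficient = 2
x_12 = 2.7500, f(x_12) = 0.145665, coefficient = 1

I ≈ (0.125000/2) × 17.188855 = 1.074303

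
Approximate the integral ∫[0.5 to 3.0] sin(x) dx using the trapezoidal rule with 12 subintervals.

f(x) = sin(x)
a = 0.5, b = 3.0, n = 12
h = (b - a)/n = 0.208333

Trapezoidal rule: (h/2)[f(x₀) + 2f(x₁) + 2f(x₂) + ... + f(xₙ)]

x_0 = 0.5000, f(x_0) = 0.479426, coefficient = 1
x_1 = 0.7083, f(x_1) = 0.650569, coefficient = 2
x_2 = 0.9167, f(x_2) = 0.793578, coefficient = 2
x_3 = 1.1250, f(x_3) = 0.902268, coefficient = 2
x_4 = 1.3333, f(x_4) = 0.971938, coefficient = 2
x_5 = 1.5417, f(x_5) = 0.999576, coefficient = 2
x_6 = 1.7500, f(x_6) = 0.983986, coefficient = 2
x_7 = 1.9583, f(x_7) = 0.925843, coefficient = 2
x_8 = 2.1667, f(x_8) = 0.827660, coefficient = 2
x_9 = 2.3750, f(x_9) = 0.693685, coefficient = 2
x_10 = 2.5833, f(x_10) = 0.529711, coefficient = 2
x_11 = 2.7917, f(x_11) = 0.342828, coefficient = 2
x_12 = 3.0000, f(x_12) = 0.141120, coefficient = 1

I ≈ (0.208333/2) × 17.863827 = 1.860815
Exact value: 1.867575
Error: 0.006760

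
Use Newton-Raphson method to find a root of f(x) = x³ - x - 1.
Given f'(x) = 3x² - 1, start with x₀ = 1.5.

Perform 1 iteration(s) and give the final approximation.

f(x) = x³ - x - 1
f'(x) = 3x² - 1
x₀ = 1.5

Newton-Raphson formula: x_{n+1} = x_n - f(x_n)/f'(x_n)

Iteration 1:
  f(1.500000) = 0.875000
  f'(1.500000) = 5.750000
  x_1 = 1.500000 - 0.875000/5.750000 = 1.347826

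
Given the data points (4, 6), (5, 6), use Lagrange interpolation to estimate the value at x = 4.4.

Lagrange interpolation formula:
P(x) = Σ yᵢ × Lᵢ(x)
where Lᵢ(x) = Π_{j≠i} (x - xⱼ)/(xᵢ - xⱼ)

L_0(4.4) = (4.4 - 5)/(4 - 5) = 0.600000
L_1(4.4) = (4.4 - 4)/(5 - 4) = 0.400000

P(4.4) = 6×L_0(4.4) + 6×L_1(4.4)
P(4.4) = 6.000000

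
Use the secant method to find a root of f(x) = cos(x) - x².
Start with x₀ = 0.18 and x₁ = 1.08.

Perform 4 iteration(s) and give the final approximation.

f(x) = cos(x) - x²
x₀ = 0.18, x₁ = 1.08

Secant formula: x_{n+1} = x_n - f(x_n)(x_n - x_{n-1})/(f(x_n) - f(x_{n-1}))

Iteration 1:
  f(0.180000) = 0.951444
  f(1.080000) = -0.695072
  x_2 = 1.080000 - (-0.695072)×(1.080000 - 0.180000)/(-0.695072 - 0.951444)
       = 0.700068
Iteration 2:
  f(1.080000) = -0.695072
  f(0.700068) = 0.274704
  x_3 = 0.700068 - 0.274704×(0.700068 - 1.080000)/(0.274704 - (-0.695072))
       = 0.807689
Iteration 3:
  f(0.700068) = 0.274704
  f(0.807689) = 0.038808
  x_4 = 0.807689 - 0.038808×(0.807689 - 0.700068)/(0.038808 - 0.274704)
       = 0.825395
Iteration 4:
  f(0.807689) = 0.038808
  f(0.825395) = -0.003009
  x_5 = 0.825395 - (-0.003009)×(0.825395 - 0.807689)/(-0.003009 - 0.038808)
       = 0.824121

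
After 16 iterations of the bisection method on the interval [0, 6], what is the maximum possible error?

Bisection error bound: |error| ≤ (b-a)/2^n
|error| ≤ (6 - 0)/2^16 = 6/2^16
|error| ≤ 0.0000915527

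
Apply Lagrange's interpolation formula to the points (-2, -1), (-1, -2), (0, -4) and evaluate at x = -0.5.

Lagrange interpolation formula:
P(x) = Σ yᵢ × Lᵢ(x)
where Lᵢ(x) = Π_{j≠i} (x - xⱼ)/(xᵢ - xⱼ)

L_0(-0.5) = (-0.5 - (-1))/(-2 - (-1)) × (-0.5 - 0)/(-2 - 0) = -0.125000
L_1(-0.5) = (-0.5 - (-2))/(-1 - (-2)) × (-0.5 - 0)/(-1 - 0) = 0.750000
L_2(-0.5) = (-0.5 - (-2))/(0 - (-2)) × (-0.5 - (-1))/(0 - (-1)) = 0.375000

P(-0.5) = (-1)×L_0(-0.5) + (-2)×L_1(-0.5) + (-4)×L_2(-0.5)
P(-0.5) = -2.875000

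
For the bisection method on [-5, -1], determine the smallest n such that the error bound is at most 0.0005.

We need (b-a)/2^n ≤ 0.0005
(-1 - (-5))/2^n ≤ 0.0005
4/2^n ≤ 0.0005
2^n ≥ 8000
n ≥ log₂(8000) = 12.97
n ≥ 13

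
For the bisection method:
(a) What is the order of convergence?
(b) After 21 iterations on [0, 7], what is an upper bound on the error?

(a) Bisection has linear (order 1) convergence; the error is halved each step.

(b) Error bound = (b-a)/2^n = (7 - 0)/2^{21}
    = 7/2^{21}

(a) 1 (linear); (b) error ≤ 3.34e-06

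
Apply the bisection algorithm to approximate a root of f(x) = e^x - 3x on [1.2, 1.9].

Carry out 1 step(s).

f(x) = e^x - 3x
Initial interval: [1.2, 1.9]

Iteration 1:
  c_1 = (1.200000 + 1.900000)/2 = 1.550000
  f(c_1) = f(1.550000) = 0.061470
  f(a) × f(c) < 0, new interval: [1.200000, 1.550000]

After 1 iteration(s), the approximation is c_1 = 1.550000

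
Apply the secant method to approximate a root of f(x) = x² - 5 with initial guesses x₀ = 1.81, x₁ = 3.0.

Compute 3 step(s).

f(x) = x² - 5
x₀ = 1.81, x₁ = 3.0

Secant formula: x_{n+1} = x_n - f(x_n)(x_n - x_{n-1})/(f(x_n) - f(x_{n-1}))

Iteration 1:
  f(1.810000) = -1.723900
  f(3.000000) = 4.000000
  x_2 = 3.000000 - 4.000000×(3.000000 - 1.810000)/(4.000000 - (-1.723900))
       = 2.168399
Iteration 2:
  f(3.000000) = 4.000000
  f(2.168399) = -0.298045
  x_3 = 2.168399 - (-0.298045)×(2.168399 - 3.000000)/(-0.298045 - 4.000000)
       = 2.226066
Iteration 3:
  f(2.168399) = -0.298045
  f(2.226066) = -0.044630
  x_4 = 2.226066 - (-0.044630)×(2.226066 - 2.168399)/(-0.044630 - (-0.298045))
       = 2.236222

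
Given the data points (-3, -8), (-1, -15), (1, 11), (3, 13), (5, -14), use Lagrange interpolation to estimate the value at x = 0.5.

Lagrange interpolation formula:
P(x) = Σ yᵢ × Lᵢ(x)
where Lᵢ(x) = Π_{j≠i} (x - xⱼ)/(xᵢ - xⱼ)

L_0(0.5) = (0.5 - (-1))/(-3 - (-1)) × (0.5 - 1)/(-3 - 1) × (0.5 - 3)/(-3 - 3) × (0.5 - 5)/(-3 - 5) = -0.021973
L_1(0.5) = (0.5 - (-3))/(-1 - (-3)) × (0.5 - 1)/(-1 - 1) × (0.5 - 3)/(-1 - 3) × (0.5 - 5)/(-1 - 5) = 0.205078
L_2(0.5) = (0.5 - (-3))/(1 - (-3)) × (0.5 - (-1))/(1 - (-1)) × (0.5 - 3)/(1 - 3) × (0.5 - 5)/(1 - 5) = 0.922852
L_3(0.5) = (0.5 - (-3))/(3 - (-3)) × (0.5 - (-1))/(3 - (-1)) × (0.5 - 1)/(3 - 1) × (0.5 - 5)/(3 - 5) = -0.123047
L_4(0.5) = (0.5 - (-3))/(5 - (-3)) × (0.5 - (-1))/(5 - (-1)) × (0.5 - 1)/(5 - 1) × (0.5 - 3)/(5 - 3) = 0.017090

P(0.5) = (-8)×L_0(0.5) + (-15)×L_1(0.5) + 11×L_2(0.5) + 13×L_3(0.5) + (-14)×L_4(0.5)
P(0.5) = 5.412109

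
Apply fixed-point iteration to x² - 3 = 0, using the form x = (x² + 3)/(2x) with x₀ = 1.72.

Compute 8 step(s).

Equation: x² - 3 = 0
Fixed-point form: x = (x² + 3)/(2x)
x₀ = 1.72

x_1 = g(1.720000) = 1.732093
x_2 = g(1.732093) = 1.732051
x_3 = g(1.732051) = 1.732051
x_4 = g(1.732051) = 1.732051
x_5 = g(1.732051) = 1.732051
x_6 = g(1.732051) = 1.732051
x_7 = g(1.732051) = 1.732051
x_8 = g(1.732051) = 1.732051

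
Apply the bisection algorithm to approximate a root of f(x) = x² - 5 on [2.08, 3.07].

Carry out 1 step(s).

f(x) = x² - 5
Initial interval: [2.08, 3.07]

Iteration 1:
  c_1 = (2.080000 + 3.070000)/2 = 2.575000
  f(c_1) = f(2.575000) = 1.630625
  f(a) × f(c) < 0, new interval: [2.080000, 2.575000]

After 1 iteration(s), the approximation is c_1 = 2.575000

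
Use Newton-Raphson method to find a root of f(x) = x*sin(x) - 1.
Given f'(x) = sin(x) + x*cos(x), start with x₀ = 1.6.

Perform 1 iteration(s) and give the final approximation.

f(x) = x*sin(x) - 1
f'(x) = sin(x) + x*cos(x)
x₀ = 1.6

Newton-Raphson formula: x_{n+1} = x_n - f(x_n)/f'(x_n)

Iteration 1:
  f(1.600000) = 0.599318
  f'(1.600000) = 0.952854
  x_1 = 1.600000 - 0.599318/0.952854 = 0.971029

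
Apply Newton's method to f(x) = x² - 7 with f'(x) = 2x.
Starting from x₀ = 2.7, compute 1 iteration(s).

f(x) = x² - 7
f'(x) = 2x
x₀ = 2.7

Newton-Raphson formula: x_{n+1} = x_n - f(x_n)/f'(x_n)

Iteration 1:
  f(2.700000) = 0.290000
  f'(2.700000) = 5.400000
  x_1 = 2.700000 - 0.290000/5.400000 = 2.646296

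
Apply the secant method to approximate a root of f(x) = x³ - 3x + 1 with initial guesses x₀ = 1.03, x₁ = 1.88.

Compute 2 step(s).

f(x) = x³ - 3x + 1
x₀ = 1.03, x₁ = 1.88

Secant formula: x_{n+1} = x_n - f(x_n)(x_n - x_{n-1})/(f(x_n) - f(x_{n-1}))

Iteration 1:
  f(1.030000) = -0.997273
  f(1.880000) = 2.004672
  x_2 = 1.880000 - 2.004672×(1.880000 - 1.030000)/(2.004672 - (-0.997273))
       = 1.312378
Iteration 2:
  f(1.880000) = 2.004672
  f(1.312378) = -0.676779
  x_3 = 1.312378 - (-0.676779)×(1.312378 - 1.880000)/(-0.676779 - 2.004672)
       = 1.455641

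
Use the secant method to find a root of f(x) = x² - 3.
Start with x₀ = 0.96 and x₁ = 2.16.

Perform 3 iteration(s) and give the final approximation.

f(x) = x² - 3
x₀ = 0.96, x₁ = 2.16

Secant formula: x_{n+1} = x_n - f(x_n)(x_n - x_{n-1})/(f(x_n) - f(x_{n-1}))

Iteration 1:
  f(0.960000) = -2.078400
  f(2.160000) = 1.665600
  x_2 = 2.160000 - 1.665600×(2.160000 - 0.960000)/(1.665600 - (-2.078400))
       = 1.626154
Iteration 2:
  f(2.160000) = 1.665600
  f(1.626154) = -0.355624
  x_3 = 1.626154 - (-0.355624)×(1.626154 - 2.160000)/(-0.355624 - 1.665600)
       = 1.720081
Iteration 3:
  f(1.626154) = -0.355624
  f(1.720081) = -0.041320
  x_4 = 1.720081 - (-0.041320)×(1.720081 - 1.626154)/(-0.041320 - (-0.355624))
       = 1.732430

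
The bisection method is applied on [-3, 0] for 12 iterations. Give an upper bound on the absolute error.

Bisection error bound: |error| ≤ (b-a)/2^n
|error| ≤ (0 - (-3))/2^12 = 3/2^12
|error| ≤ 0.0007324219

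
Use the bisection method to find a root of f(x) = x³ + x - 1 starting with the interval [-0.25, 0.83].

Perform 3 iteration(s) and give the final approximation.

f(x) = x³ + x - 1
Initial interval: [-0.25, 0.83]

Iteration 1:
  c_1 = (-0.250000 + 0.830000)/2 = 0.290000
  f(c_1) = f(0.290000) = -0.685611
  f(a) × f(c) ≥ 0, new interval: [0.290000, 0.830000]
Iteration 2:
  c_2 = (0.290000 + 0.830000)/2 = 0.560000
  f(c_2) = f(0.560000) = -0.264384
  f(a) × f(c) ≥ 0, new interval: [0.560000, 0.830000]
Iteration 3:
  c_3 = (0.560000 + 0.830000)/2 = 0.695000
  f(c_3) = f(0.695000) = 0.030702
  f(a) × f(c) < 0, new interval: [0.560000, 0.695000]

After 3 iteration(s), the approximation is c_3 = 0.695000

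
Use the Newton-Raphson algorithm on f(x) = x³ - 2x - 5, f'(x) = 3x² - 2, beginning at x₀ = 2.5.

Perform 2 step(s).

f(x) = x³ - 2x - 5
f'(x) = 3x² - 2
x₀ = 2.5

Newton-Raphson formula: x_{n+1} = x_n - f(x_n)/f'(x_n)

Iteration 1:
  f(2.500000) = 5.625000
  f'(2.500000) = 16.750000
  x_1 = 2.500000 - 5.625000/16.750000 = 2.164179
Iteration 2:
  f(2.164179) = 0.807945
  f'(2.164179) = 12.051014
  x_2 = 2.164179 - 0.807945/12.051014 = 2.097135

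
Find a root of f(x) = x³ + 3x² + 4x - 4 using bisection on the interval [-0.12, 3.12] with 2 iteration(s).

f(x) = x³ + 3x² + 4x - 4
Initial interval: [-0.12, 3.12]

Iteration 1:
  c_1 = (-0.120000 + 3.120000)/2 = 1.500000
  f(c_1) = f(1.500000) = 12.125000
  f(a) × f(c) < 0, new interval: [-0.120000, 1.500000]
Iteration 2:
  c_2 = (-0.120000 + 1.500000)/2 = 0.690000
  f(c_2) = f(0.690000) = 0.516809
  f(a) × f(c) < 0, new interval: [-0.120000, 0.690000]

After 2 iteration(s), the approximation is c_2 = 0.690000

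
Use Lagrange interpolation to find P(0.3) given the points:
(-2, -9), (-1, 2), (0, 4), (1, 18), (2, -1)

Lagrange interpolation formula:
P(x) = Σ yᵢ × Lᵢ(x)
where Lᵢ(x) = Π_{j≠i} (x - xⱼ)/(xᵢ - xⱼ)

L_0(0.3) = (0.3 - (-1))/(-2 - (-1)) × (0.3 - 0)/(-2 - 0) × (0.3 - 1)/(-2 - 1) × (0.3 - 2)/(-2 - 2) = 0.019338
L_1(0.3) = (0.3 - (-2))/(-1 - (-2)) × (0.3 - 0)/(-1 - 0) × (0.3 - 1)/(-1 - 1) × (0.3 - 2)/(-1 - 2) = -0.136850
L_2(0.3) = (0.3 - (-2))/(0 - (-2)) × (0.3 - (-1))/(0 - (-1)) × (0.3 - 1)/(0 - 1) × (0.3 - 2)/(0 - 2) = 0.889525
L_3(0.3) = (0.3 - (-2))/(1 - (-2)) × (0.3 - (-1))/(1 - (-1)) × (0.3 - 0)/(1 - 0) × (0.3 - 2)/(1 - 2) = 0.254150
L_4(0.3) = (0.3 - (-2))/(2 - (-2)) × (0.3 - (-1))/(2 - (-1)) × (0.3 - 0)/(2 - 0) × (0.3 - 1)/(2 - 1) = -0.026162

P(0.3) = (-9)×L_0(0.3) + 2×L_1(0.3) + 4×L_2(0.3) + 18×L_3(0.3) + (-1)×L_4(0.3)
P(0.3) = 7.711225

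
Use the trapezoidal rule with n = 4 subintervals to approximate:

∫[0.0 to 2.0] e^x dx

f(x) = e^x
a = 0.0, b = 2.0, n = 4
h = (b - a)/n = 0.500000

Trapezoidal rule: (h/2)[f(x₀) + 2f(x₁) + 2f(x₂) + ... + f(xₙ)]

x_0 = 0.0000, f(x_0) = 1.000000, coefficient = 1
x_1 = 0.5000, f(x_1) = 1.648721, coefficient = 2
x_2 = 1.0000, f(x_2) = 2.718282, coefficient = 2
x_3 = 1.5000, f(x_3) = 4.481689, coefficient = 2
x_4 = 2.0000, f(x_4) = 7.389056, coefficient = 1

I ≈ (0.500000/2) × 26.086440 = 6.521610
Exact value: 6.389056
Error: 0.132554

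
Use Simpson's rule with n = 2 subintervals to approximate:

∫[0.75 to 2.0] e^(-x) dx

f(x) = e^(-x)
a = 0.75, b = 2.0, n = 2
h = (b - a)/n = 0.625000

Simpson's rule: (h/3)[f(x₀) + 4f(x₁) + 2f(x₂) + ... + f(xₙ)]

x_0 = 0.7500, f(x_0) = 0.472367, coefficient = 1
x_1 = 1.3750, f(x_1) = 0.252840, coefficient = 4
x_2 = 2.0000, f(x_2) = 0.135335, coefficient = 1

I ≈ (0.625000/3) × 1.619060 = 0.337304
Exact value: 0.337031
Error: 0.000273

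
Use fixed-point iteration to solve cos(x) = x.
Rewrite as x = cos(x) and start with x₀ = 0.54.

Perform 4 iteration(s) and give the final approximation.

Equation: cos(x) = x
Fixed-point form: x = cos(x)
x₀ = 0.54

x_1 = g(0.540000) = 0.857709
x_2 = g(0.857709) = 0.654172
x_3 = g(0.654172) = 0.793552
x_4 = g(0.793552) = 0.701318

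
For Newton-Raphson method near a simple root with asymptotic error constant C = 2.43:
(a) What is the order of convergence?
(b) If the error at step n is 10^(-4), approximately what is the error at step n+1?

(a) Newton-Raphson has quadratic (order 2) convergence near simple roots.
    This means |e_{n+1}| ≈ C|e_n|².

(b) With |e_n| = 10^(-4) and C = 2.43:
    |e_{n+1}| ≈ 2.43 × (10^(-4))² = 2.43 × 10^(-8)

(a) 2 (quadratic); (b) |e_{n+1}| ≈ 2.430e-08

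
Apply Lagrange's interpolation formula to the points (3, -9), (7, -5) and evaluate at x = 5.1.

Lagrange interpolation formula:
P(x) = Σ yᵢ × Lᵢ(x)
where Lᵢ(x) = Π_{j≠i} (x - xⱼ)/(xᵢ - xⱼ)

L_0(5.1) = (5.1 - 7)/(3 - 7) = 0.475000
L_1(5.1) = (5.1 - 3)/(7 - 3) = 0.525000

P(5.1) = (-9)×L_0(5.1) + (-5)×L_1(5.1)
P(5.1) = -6.900000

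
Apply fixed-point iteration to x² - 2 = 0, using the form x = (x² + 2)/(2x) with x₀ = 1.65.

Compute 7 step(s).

Equation: x² - 2 = 0
Fixed-point form: x = (x² + 2)/(2x)
x₀ = 1.65

x_1 = g(1.650000) = 1.431061
x_2 = g(1.431061) = 1.414313
x_3 = g(1.414313) = 1.414214
x_4 = g(1.414214) = 1.414214
x_5 = g(1.414214) = 1.414214
x_6 = g(1.414214) = 1.414214
x_7 = g(1.414214) = 1.414214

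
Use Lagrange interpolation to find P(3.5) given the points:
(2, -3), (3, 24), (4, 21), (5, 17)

Lagrange interpolation formula:
P(x) = Σ yᵢ × Lᵢ(x)
where Lᵢ(x) = Π_{j≠i} (x - xⱼ)/(xᵢ - xⱼ)

L_0(3.5) = (3.5 - 3)/(2 - 3) × (3.5 - 4)/(2 - 4) × (3.5 - 5)/(2 - 5) = -0.062500
L_1(3.5) = (3.5 - 2)/(3 - 2) × (3.5 - 4)/(3 - 4) × (3.5 - 5)/(3 - 5) = 0.562500
L_2(3.5) = (3.5 - 2)/(4 - 2) × (3.5 - 3)/(4 - 3) × (3.5 - 5)/(4 - 5) = 0.562500
L_3(3.5) = (3.5 - 2)/(5 - 2) × (3.5 - 3)/(5 - 3) × (3.5 - 4)/(5 - 4) = -0.062500

P(3.5) = (-3)×L_0(3.5) + 24×L_1(3.5) + 21×L_2(3.5) + 17×L_3(3.5)
P(3.5) = 24.437500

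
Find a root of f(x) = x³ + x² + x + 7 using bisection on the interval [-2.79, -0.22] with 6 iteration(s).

f(x) = x³ + x² + x + 7
Initial interval: [-2.79, -0.22]

Iteration 1:
  c_1 = (-2.790000 + (-0.220000))/2 = -1.505000
  f(c_1) = f(-1.505000) = 4.351162
  f(a) × f(c) < 0, new interval: [-2.790000, -1.505000]
Iteration 2:
  c_2 = (-2.790000 + (-1.505000))/2 = -2.147500
  f(c_2) = f(-2.147500) = -0.439490
  f(a) × f(c) ≥ 0, new interval: [-2.147500, -1.505000]
Iteration 3:
  c_3 = (-2.147500 + (-1.505000))/2 = -1.826250
  f(c_3) = f(-1.826250) = 2.418050
  f(a) × f(c) < 0, new interval: [-2.147500, -1.826250]
Iteration 4:
  c_4 = (-2.147500 + (-1.826250))/2 = -1.986875
  f(c_4) = f(-1.986875) = 1.117266
  f(a) × f(c) < 0, new interval: [-2.147500, -1.986875]
Iteration 5:
  c_5 = (-2.147500 + (-1.986875))/2 = -2.067188
  f(c_5) = f(-2.067188) = 0.372438
  f(a) × f(c) < 0, new interval: [-2.147500, -2.067188]
Iteration 6:
  c_6 = (-2.147500 + (-2.067188))/2 = -2.107344
  f(c_6) = f(-2.107344) = -0.024944
  f(a) × f(c) ≥ 0, new interval: [-2.107344, -2.067188]

After 6 iteration(s), the approximation is c_6 = -2.107344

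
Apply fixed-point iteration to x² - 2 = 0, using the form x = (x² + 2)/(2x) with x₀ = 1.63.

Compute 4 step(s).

Equation: x² - 2 = 0
Fixed-point form: x = (x² + 2)/(2x)
x₀ = 1.63

x_1 = g(1.630000) = 1.428497
x_2 = g(1.428497) = 1.414285
x_3 = g(1.414285) = 1.414214
x_4 = g(1.414214) = 1.414214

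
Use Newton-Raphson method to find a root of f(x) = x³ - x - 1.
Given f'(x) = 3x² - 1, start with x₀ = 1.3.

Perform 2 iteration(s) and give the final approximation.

f(x) = x³ - x - 1
f'(x) = 3x² - 1
x₀ = 1.3

Newton-Raphson formula: x_{n+1} = x_n - f(x_n)/f'(x_n)

Iteration 1:
  f(1.300000) = -0.103000
  f'(1.300000) = 4.070000
  x_1 = 1.300000 - (-0.103000)/4.070000 = 1.325307
Iteration 2:
  f(1.325307) = 0.002514
  f'(1.325307) = 4.269317
  x_2 = 1.325307 - 0.002514/4.269317 = 1.324718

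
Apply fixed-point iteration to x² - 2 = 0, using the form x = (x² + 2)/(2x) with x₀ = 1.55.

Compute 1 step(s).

Equation: x² - 2 = 0
Fixed-point form: x = (x² + 2)/(2x)
x₀ = 1.55

x_1 = g(1.550000) = 1.420161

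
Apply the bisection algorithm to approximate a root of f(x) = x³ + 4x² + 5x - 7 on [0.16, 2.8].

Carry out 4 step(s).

f(x) = x³ + 4x² + 5x - 7
Initial interval: [0.16, 2.8]

Iteration 1:
  c_1 = (0.160000 + 2.800000)/2 = 1.480000
  f(c_1) = f(1.480000) = 12.403392
  f(a) × f(c) < 0, new interval: [0.160000, 1.480000]
Iteration 2:
  c_2 = (0.160000 + 1.480000)/2 = 0.820000
  f(c_2) = f(0.820000) = 0.340968
  f(a) × f(c) < 0, new interval: [0.160000, 0.820000]
Iteration 3:
  c_3 = (0.160000 + 0.820000)/2 = 0.490000
  f(c_3) = f(0.490000) = -3.471951
  f(a) × f(c) ≥ 0, new interval: [0.490000, 0.820000]
Iteration 4:
  c_4 = (0.490000 + 0.820000)/2 = 0.655000
  f(c_4) = f(0.655000) = -1.727889
  f(a) × f(c) ≥ 0, new interval: [0.655000, 0.820000]

After 4 iteration(s), the approximation is c_4 = 0.655000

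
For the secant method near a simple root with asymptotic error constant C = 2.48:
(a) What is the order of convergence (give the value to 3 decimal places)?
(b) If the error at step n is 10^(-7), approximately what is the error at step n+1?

(a) Secant method has superlinear convergence with order φ = (1+√5)/2 ≈ 1.618.
    This means |e_{n+1}| ≈ C|e_n|^1.618.

(b) With |e_n| = 10^(-7) and C = 2.48:
    |e_{n+1}| ≈ 2.48 × (10^(-7))^1.618 = 2.48 × 10^(-11.33)

(a) ≈ 1.618 (golden ratio); (b) |e_{n+1}| ≈ 1.170e-11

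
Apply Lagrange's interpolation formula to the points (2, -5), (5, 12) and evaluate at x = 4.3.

Lagrange interpolation formula:
P(x) = Σ yᵢ × Lᵢ(x)
where Lᵢ(x) = Π_{j≠i} (x - xⱼ)/(xᵢ - xⱼ)

L_0(4.3) = (4.3 - 5)/(2 - 5) = 0.233333
L_1(4.3) = (4.3 - 2)/(5 - 2) = 0.766667

P(4.3) = (-5)×L_0(4.3) + 12×L_1(4.3)
P(4.3) = 8.033333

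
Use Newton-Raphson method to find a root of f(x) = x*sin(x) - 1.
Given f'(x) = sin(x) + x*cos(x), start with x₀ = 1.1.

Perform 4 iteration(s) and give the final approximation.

f(x) = x*sin(x) - 1
f'(x) = sin(x) + x*cos(x)
x₀ = 1.1

Newton-Raphson formula: x_{n+1} = x_n - f(x_n)/f'(x_n)

Iteration 1:
  f(1.100000) = -0.019672
  f'(1.100000) = 1.390163
  x_1 = 1.100000 - (-0.019672)/1.390163 = 1.114151
Iteration 2:
  f(1.114151) = -0.000009
  f'(1.114151) = 1.388810
  x_2 = 1.114151 - (-0.000009)/1.388810 = 1.114157
Iteration 3:
  f(1.114157) = 0.000000
  f'(1.114157) = 1.388809
  x_3 = 1.114157 - 0.000000/1.388809 = 1.114157
Iteration 4:
  f(1.114157) = 0.000000
  f'(1.114157) = 1.388809
  x_4 = 1.114157 - 0.000000/1.388809 = 1.114157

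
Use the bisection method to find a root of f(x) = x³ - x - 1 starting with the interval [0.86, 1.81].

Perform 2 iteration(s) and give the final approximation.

f(x) = x³ - x - 1
Initial interval: [0.86, 1.81]

Iteration 1:
  c_1 = (0.860000 + 1.810000)/2 = 1.335000
  f(c_1) = f(1.335000) = 0.044270
  f(a) × f(c) < 0, new interval: [0.860000, 1.335000]
Iteration 2:
  c_2 = (0.860000 + 1.335000)/2 = 1.097500
  f(c_2) = f(1.097500) = -0.775554
  f(a) × f(c) ≥ 0, new interval: [1.097500, 1.335000]

After 2 iteration(s), the approximation is c_2 = 1.097500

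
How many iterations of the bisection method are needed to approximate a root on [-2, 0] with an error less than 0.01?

We need (b-a)/2^n ≤ 0.01
(0 - (-2))/2^n ≤ 0.01
2/2^n ≤ 0.01
2^n ≥ 200
n ≥ log₂(200) = 7.64
n ≥ 8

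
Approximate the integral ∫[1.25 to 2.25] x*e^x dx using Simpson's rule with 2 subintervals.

f(x) = x*e^x
a = 1.25, b = 2.25, n = 2
h = (b - a)/n = 0.500000

Simpson's rule: (h/3)[f(x₀) + 4f(x₁) + 2f(x₂) + ... + f(xₙ)]

x_0 = 1.2500, f(x_0) = 4.362929, coefficient = 1
x_1 = 1.7500, f(x_1) = 10.070555, coefficient = 4
x_2 = 2.2500, f(x_2) = 21.347406, coefficient = 1

I ≈ (0.500000/3) × 65.992553 = 10.998759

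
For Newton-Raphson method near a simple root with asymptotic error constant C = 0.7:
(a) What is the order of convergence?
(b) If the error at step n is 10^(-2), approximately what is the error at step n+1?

(a) Newton-Raphson has quadratic (order 2) convergence near simple roots.
    This means |e_{n+1}| ≈ C|e_n|².

(b) With |e_n| = 10^(-2) and C = 0.7:
    |e_{n+1}| ≈ 0.7 × (10^(-2))² = 0.7 × 10^(-4)

(a) 2 (quadratic); (b) |e_{n+1}| ≈ 7.000e-05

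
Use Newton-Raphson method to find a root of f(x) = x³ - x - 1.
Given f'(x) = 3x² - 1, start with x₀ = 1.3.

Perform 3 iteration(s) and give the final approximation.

f(x) = x³ - x - 1
f'(x) = 3x² - 1
x₀ = 1.3

Newton-Raphson formula: x_{n+1} = x_n - f(x_n)/f'(x_n)

Iteration 1:
  f(1.300000) = -0.103000
  f'(1.300000) = 4.070000
  x_1 = 1.300000 - (-0.103000)/4.070000 = 1.325307
Iteration 2:
  f(1.325307) = 0.002514
  f'(1.325307) = 4.269317
  x_2 = 1.325307 - 0.002514/4.269317 = 1.324718
Iteration 3:
  f(1.324718) = 0.000001
  f'(1.324718) = 4.264636
  x_3 = 1.324718 - 0.000001/4.264636 = 1.324718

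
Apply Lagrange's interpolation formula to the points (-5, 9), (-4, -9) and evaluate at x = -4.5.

Lagrange interpolation formula:
P(x) = Σ yᵢ × Lᵢ(x)
where Lᵢ(x) = Π_{j≠i} (x - xⱼ)/(xᵢ - xⱼ)

L_0(-4.5) = (-4.5 - (-4))/(-5 - (-4)) = 0.500000
L_1(-4.5) = (-4.5 - (-5))/(-4 - (-5)) = 0.500000

P(-4.5) = 9×L_0(-4.5) + (-9)×L_1(-4.5)
P(-4.5) = 0.000000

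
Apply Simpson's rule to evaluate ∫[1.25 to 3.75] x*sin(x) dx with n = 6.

f(x) = x*sin(x)
a = 1.25, b = 3.75, n = 6
h = (b - a)/n = 0.416667

Simpson's rule: (h/3)[f(x₀) + 4f(x₁) + 2f(x₂) + ... + f(xₙ)]

x_0 = 1.2500, f(x_0) = 1.186231, coefficient = 1
x_1 = 1.6667, f(x_1) = 1.659013, coefficient = 4
x_2 = 2.0833, f(x_2) = 1.815632, coefficient = 2
x_3 = 2.5000, f(x_3) = 1.496180, coefficient = 4
x_4 = 2.9167, f(x_4) = 0.650516, coefficient = 2
x_5 = 3.3333, f(x_5) = -0.635227, coefficient = 4
x_6 = 3.7500, f(x_6) = -2.143355, coefficient = 1

I ≈ (0.416667/3) × 14.055040 = 1.952089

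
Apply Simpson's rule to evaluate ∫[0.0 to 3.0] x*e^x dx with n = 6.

f(x) = x*e^x
a = 0.0, b = 3.0, n = 6
h = (b - a)/n = 0.500000

Simpson's rule: (h/3)[f(x₀) + 4f(x₁) + 2f(x₂) + ... + f(xₙ)]

x_0 = 0.0000, f(x_0) = 0.000000, coefficient = 1
x_1 = 0.5000, f(x_1) = 0.824361, coefficient = 4
x_2 = 1.0000, f(x_2) = 2.718282, coefficient = 2
x_3 = 1.5000, f(x_3) = 6.722534, coefficient = 4
x_4 = 2.0000, f(x_4) = 14.778112, coefficient = 2
x_5 = 2.5000, f(x_5) = 30.456235, coefficient = 4
x_6 = 3.0000, f(x_6) = 60.256611, coefficient = 1

I ≈ (0.500000/3) × 247.261915 = 41.210319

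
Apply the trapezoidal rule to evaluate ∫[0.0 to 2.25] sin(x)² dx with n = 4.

f(x) = sin(x)²
a = 0.0, b = 2.25, n = 4
h = (b - a)/n = 0.562500

Trapezoidal rule: (h/2)[f(x₀) + 2f(x₁) + 2f(x₂) + ... + f(xₙ)]

x_0 = 0.0000, f(x_0) = 0.000000, coefficient = 1
x_1 = 0.5625, f(x_1) = 0.284412, coefficient = 2
x_2 = 1.1250, f(x_2) = 0.814087, coefficient = 2
x_3 = 1.6875, f(x_3) = 0.986442, coefficient = 2
x_4 = 2.2500, f(x_4) = 0.605398, coefficient = 1

I ≈ (0.562500/2) × 4.775279 = 1.343047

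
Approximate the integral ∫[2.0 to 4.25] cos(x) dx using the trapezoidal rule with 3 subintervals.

f(x) = cos(x)
a = 2.0, b = 4.25, n = 3
h = (b - a)/n = 0.750000

Trapezoidal rule: (h/2)[f(x₀) + 2f(x₁) + 2f(x₂) + ... + f(xₙ)]

x_0 = 2.0000, f(x_0) = -0.416147, coefficient = 1
x_1 = 2.7500, f(x_1) = -0.924302, coefficient = 2
x_2 = 3.5000, f(x_2) = -0.936457, coefficient = 2
x_3 = 4.2500, f(x_3) = -0.446087, coefficient = 1

I ≈ (0.750000/2) × -4.583752 = -1.718907
Exact value: -1.804287
Error: 0.085380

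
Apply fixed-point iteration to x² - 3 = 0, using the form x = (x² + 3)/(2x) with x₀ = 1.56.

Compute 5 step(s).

Equation: x² - 3 = 0
Fixed-point form: x = (x² + 3)/(2x)
x₀ = 1.56

x_1 = g(1.560000) = 1.741538
x_2 = g(1.741538) = 1.732077
x_3 = g(1.732077) = 1.732051
x_4 = g(1.732051) = 1.732051
x_5 = g(1.732051) = 1.732051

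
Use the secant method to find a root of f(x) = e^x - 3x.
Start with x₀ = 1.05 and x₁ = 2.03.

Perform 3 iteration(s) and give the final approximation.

f(x) = e^x - 3x
x₀ = 1.05, x₁ = 2.03

Secant formula: x_{n+1} = x_n - f(x_n)(x_n - x_{n-1})/(f(x_n) - f(x_{n-1}))

Iteration 1:
  f(1.050000) = -0.292349
  f(2.030000) = 1.524086
  x_2 = 2.030000 - 1.524086×(2.030000 - 1.050000)/(1.524086 - (-0.292349))
       = 1.207728
Iteration 2:
  f(2.030000) = 1.524086
  f(1.207728) = -0.277310
  x_3 = 1.207728 - (-0.277310)×(1.207728 - 2.030000)/(-0.277310 - 1.524086)
       = 1.334310
Iteration 3:
  f(1.207728) = -0.277310
  f(1.334310) = -0.205555
  x_4 = 1.334310 - (-0.205555)×(1.334310 - 1.207728)/(-0.205555 - (-0.277310))
       = 1.696930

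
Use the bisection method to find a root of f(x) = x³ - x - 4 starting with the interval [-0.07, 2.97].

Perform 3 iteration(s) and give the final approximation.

f(x) = x³ - x - 4
Initial interval: [-0.07, 2.97]

Iteration 1:
  c_1 = (-0.070000 + 2.970000)/2 = 1.450000
  f(c_1) = f(1.450000) = -2.401375
  f(a) × f(c) ≥ 0, new interval: [1.450000, 2.970000]
Iteration 2:
  c_2 = (1.450000 + 2.970000)/2 = 2.210000
  f(c_2) = f(2.210000) = 4.583861
  f(a) × f(c) < 0, new interval: [1.450000, 2.210000]
Iteration 3:
  c_3 = (1.450000 + 2.210000)/2 = 1.830000
  f(c_3) = f(1.830000) = 0.298487
  f(a) × f(c) < 0, new interval: [1.450000, 1.830000]

After 3 iteration(s), the approximation is c_3 = 1.830000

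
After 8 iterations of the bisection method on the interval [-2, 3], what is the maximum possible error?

Bisection error bound: |error| ≤ (b-a)/2^n
|error| ≤ (3 - (-2))/2^8 = 5/2^8
|error| ≤ 0.0195312500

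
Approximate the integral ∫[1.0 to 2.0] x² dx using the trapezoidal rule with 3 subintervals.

f(x) = x²
a = 1.0, b = 2.0, n = 3
h = (b - a)/n = 0.333333

Trapezoidal rule: (h/2)[f(x₀) + 2f(x₁) + 2f(x₂) + ... + f(xₙ)]

x_0 = 1.0000, f(x_0) = 1.000000, coefficient = 1
x_1 = 1.3333, f(x_1) = 1.777778, coefficient = 2
x_2 = 1.6667, f(x_2) = 2.777778, coefficient = 2
x_3 = 2.0000, f(x_3) = 4.000000, coefficient = 1

I ≈ (0.333333/2) × 14.111111 = 2.351852
Exact value: 2.333333
Error: 0.018519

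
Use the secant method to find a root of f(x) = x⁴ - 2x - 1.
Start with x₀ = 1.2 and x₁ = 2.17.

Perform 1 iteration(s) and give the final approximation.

f(x) = x⁴ - 2x - 1
x₀ = 1.2, x₁ = 2.17

Secant formula: x_{n+1} = x_n - f(x_n)(x_n - x_{n-1})/(f(x_n) - f(x_{n-1}))

Iteration 1:
  f(1.200000) = -1.326400
  f(2.170000) = 16.833739
  x_2 = 2.170000 - 16.833739×(2.170000 - 1.200000)/(16.833739 - (-1.326400))
       = 1.270848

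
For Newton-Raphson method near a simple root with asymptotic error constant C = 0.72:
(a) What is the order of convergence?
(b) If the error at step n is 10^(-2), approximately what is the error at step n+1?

(a) Newton-Raphson has quadratic (order 2) convergence near simple roots.
    This means |e_{n+1}| ≈ C|e_n|².

(b) With |e_n| = 10^(-2) and C = 0.72:
    |e_{n+1}| ≈ 0.72 × (10^(-2))² = 0.72 × 10^(-4)

(a) 2 (quadratic); (b) |e_{n+1}| ≈ 7.200e-05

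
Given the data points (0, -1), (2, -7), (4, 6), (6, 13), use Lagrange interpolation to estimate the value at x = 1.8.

Lagrange interpolation formula:
P(x) = Σ yᵢ × Lᵢ(x)
where Lᵢ(x) = Π_{j≠i} (x - xⱼ)/(xᵢ - xⱼ)

L_0(1.8) = (1.8 - 2)/(0 - 2) × (1.8 - 4)/(0 - 4) × (1.8 - 6)/(0 - 6) = 0.038500
L_1(1.8) = (1.8 - 0)/(2 - 0) × (1.8 - 4)/(2 - 4) × (1.8 - 6)/(2 - 6) = 1.039500
L_2(1.8) = (1.8 - 0)/(4 - 0) × (1.8 - 2)/(4 - 2) × (1.8 - 6)/(4 - 6) = -0.094500
L_3(1.8) = (1.8 - 0)/(6 - 0) × (1.8 - 2)/(6 - 2) × (1.8 - 4)/(6 - 4) = 0.016500

P(1.8) = (-1)×L_0(1.8) + (-7)×L_1(1.8) + 6×L_2(1.8) + 13×L_3(1.8)
P(1.8) = -7.667500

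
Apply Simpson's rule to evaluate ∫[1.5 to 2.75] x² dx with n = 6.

f(x) = x²
a = 1.5, b = 2.75, n = 6
h = (b - a)/n = 0.208333

Simpson's rule: (h/3)[f(x₀) + 4f(x₁) + 2f(x₂) + ... + f(xₙ)]

x_0 = 1.5000, f(x_0) = 2.250000, coefficient = 1
x_1 = 1.7083, f(x_1) = 2.918403, coefficient = 4
x_2 = 1.9167, f(x_2) = 3.673611, coefficient = 2
x_3 = 2.1250, f(x_3) = 4.515625, coefficient = 4
x_4 = 2.3333, f(x_4) = 5.444444, coefficient = 2
x_5 = 2.5417, f(x_5) = 6.460069, coefficient = 4
x_6 = 2.7500, f(x_6) = 7.562500, coefficient = 1

I ≈ (0.208333/3) × 83.625000 = 5.807292
Exact value: 5.807292
Error: 0.000000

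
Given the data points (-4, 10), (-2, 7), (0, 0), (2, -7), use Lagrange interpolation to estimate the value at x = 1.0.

Lagrange interpolation formula:
P(x) = Σ yᵢ × Lᵢ(x)
where Lᵢ(x) = Π_{j≠i} (x - xⱼ)/(xᵢ - xⱼ)

L_0(1.0) = (1.0 - (-2))/(-4 - (-2)) × (1.0 - 0)/(-4 - 0) × (1.0 - 2)/(-4 - 2) = 0.062500
L_1(1.0) = (1.0 - (-4))/(-2 - (-4)) × (1.0 - 0)/(-2 - 0) × (1.0 - 2)/(-2 - 2) = -0.312500
L_2(1.0) = (1.0 - (-4))/(0 - (-4)) × (1.0 - (-2))/(0 - (-2)) × (1.0 - 2)/(0 - 2) = 0.937500
L_3(1.0) = (1.0 - (-4))/(2 - (-4)) × (1.0 - (-2))/(2 - (-2)) × (1.0 - 0)/(2 - 0) = 0.312500

P(1.0) = 10×L_0(1.0) + 7×L_1(1.0) + 0×L_2(1.0) + (-7)×L_3(1.0)
P(1.0) = -3.750000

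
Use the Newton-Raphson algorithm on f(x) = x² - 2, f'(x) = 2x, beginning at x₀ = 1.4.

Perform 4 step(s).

f(x) = x² - 2
f'(x) = 2x
x₀ = 1.4

Newton-Raphson formula: x_{n+1} = x_n - f(x_n)/f'(x_n)

Iteration 1:
  f(1.400000) = -0.040000
  f'(1.400000) = 2.800000
  x_1 = 1.400000 - (-0.040000)/2.800000 = 1.414286
Iteration 2:
  f(1.414286) = 0.000204
  f'(1.414286) = 2.828571
  x_2 = 1.414286 - 0.000204/2.828571 = 1.414214
Iteration 3:
  f(1.414214) = 0.000000
  f'(1.414214) = 2.828427
  x_3 = 1.414214 - 0.000000/2.828427 = 1.414214
Iteration 4:
  f(1.414214) = 0.000000
  f'(1.414214) = 2.828427
  x_4 = 1.414214 - 0.000000/2.828427 = 1.414214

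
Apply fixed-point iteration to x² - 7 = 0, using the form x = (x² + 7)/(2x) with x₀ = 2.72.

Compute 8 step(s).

Equation: x² - 7 = 0
Fixed-point form: x = (x² + 7)/(2x)
x₀ = 2.72

x_1 = g(2.720000) = 2.646765
x_2 = g(2.646765) = 2.645752
x_3 = g(2.645752) = 2.645751
x_4 = g(2.645751) = 2.645751
x_5 = g(2.645751) = 2.645751
x_6 = g(2.645751) = 2.645751
x_7 = g(2.645751) = 2.645751
x_8 = g(2.645751) = 2.645751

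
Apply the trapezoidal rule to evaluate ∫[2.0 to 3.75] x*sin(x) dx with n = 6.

f(x) = x*sin(x)
a = 2.0, b = 3.75, n = 6
h = (b - a)/n = 0.291667

Trapezoidal rule: (h/2)[f(x₀) + 2f(x₁) + 2f(x₂) + ... + f(xₙ)]

x_0 = 2.0000, f(x_0) = 1.818595, coefficient = 1
x_1 = 2.2917, f(x_1) = 1.721572, coefficient = 2
x_2 = 2.5833, f(x_2) = 1.368419, coefficient = 2
x_3 = 2.8750, f(x_3) = 0.757407, coefficient = 2
x_4 = 3.1667, f(x_4) = -0.079393, coefficient = 2
x_5 = 3.4583, f(x_5) = -1.077171, coefficient = 2
x_6 = 3.7500, f(x_6) = -2.143355, coefficient = 1

I ≈ (0.291667/2) × 5.056910 = 0.737466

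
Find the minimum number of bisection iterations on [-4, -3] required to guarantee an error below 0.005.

We need (b-a)/2^n ≤ 0.005
(-3 - (-4))/2^n ≤ 0.005
1/2^n ≤ 0.005
2^n ≥ 200
n ≥ log₂(200) = 7.64
n ≥ 8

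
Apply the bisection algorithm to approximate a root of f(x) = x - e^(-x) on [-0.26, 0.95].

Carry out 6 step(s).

f(x) = x - e^(-x)
Initial interval: [-0.26, 0.95]

Iteration 1:
  c_1 = (-0.260000 + 0.950000)/2 = 0.345000
  f(c_1) = f(0.345000) = -0.363220
  f(a) × f(c) ≥ 0, new interval: [0.345000, 0.950000]
Iteration 2:
  c_2 = (0.345000 + 0.950000)/2 = 0.647500
  f(c_2) = f(0.647500) = 0.124147
  f(a) × f(c) < 0, new interval: [0.345000, 0.647500]
Iteration 3:
  c_3 = (0.345000 + 0.647500)/2 = 0.496250
  f(c_3) = f(0.496250) = -0.112559
  f(a) × f(c) ≥ 0, new interval: [0.496250, 0.647500]
Iteration 4:
  c_4 = (0.496250 + 0.647500)/2 = 0.571875
  f(c_4) = f(0.571875) = 0.007409
  f(a) × f(c) < 0, new interval: [0.496250, 0.571875]
Iteration 5:
  c_5 = (0.496250 + 0.571875)/2 = 0.534062
  f(c_5) = f(0.534062) = -0.052156
  f(a) × f(c) ≥ 0, new interval: [0.534062, 0.571875]
Iteration 6:
  c_6 = (0.534062 + 0.571875)/2 = 0.552969
  f(c_6) = f(0.552969) = -0.022271
  f(a) × f(c) ≥ 0, new interval: [0.552969, 0.571875]

After 6 iteration(s), the approximation is c_6 = 0.552969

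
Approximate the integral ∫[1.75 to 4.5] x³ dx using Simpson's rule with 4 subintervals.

f(x) = x³
a = 1.75, b = 4.5, n = 4
h = (b - a)/n = 0.687500

Simpson's rule: (h/3)[f(x₀) + 4f(x₁) + 2f(x₂) + ... + f(xₙ)]

x_0 = 1.7500, f(x_0) = 5.359375, coefficient = 1
x_1 = 2.4375, f(x_1) = 14.482178, coefficient = 4
x_2 = 3.1250, f(x_2) = 30.517578, coefficient = 2
x_3 = 3.8125, f(x_3) = 55.415283, coefficient = 4
x_4 = 4.5000, f(x_4) = 91.125000, coefficient = 1

I ≈ (0.687500/3) × 437.109375 = 100.170898
Exact value: 100.170898
Error: 0.000000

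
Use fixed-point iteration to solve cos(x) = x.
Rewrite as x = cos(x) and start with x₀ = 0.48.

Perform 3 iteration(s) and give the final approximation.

Equation: cos(x) = x
Fixed-point form: x = cos(x)
x₀ = 0.48

x_1 = g(0.480000) = 0.886995
x_2 = g(0.886995) = 0.631744
x_3 = g(0.631744) = 0.806999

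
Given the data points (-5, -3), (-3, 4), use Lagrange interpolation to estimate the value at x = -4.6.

Lagrange interpolation formula:
P(x) = Σ yᵢ × Lᵢ(x)
where Lᵢ(x) = Π_{j≠i} (x - xⱼ)/(xᵢ - xⱼ)

L_0(-4.6) = (-4.6 - (-3))/(-5 - (-3)) = 0.800000
L_1(-4.6) = (-4.6 - (-5))/(-3 - (-5)) = 0.200000

P(-4.6) = (-3)×L_0(-4.6) + 4×L_1(-4.6)
P(-4.6) = -1.600000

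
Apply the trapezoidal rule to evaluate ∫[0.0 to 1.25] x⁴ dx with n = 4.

f(x) = x⁴
a = 0.0, b = 1.25, n = 4
h = (b - a)/n = 0.312500

Trapezoidal rule: (h/2)[f(x₀) + 2f(x₁) + 2f(x₂) + ... + f(xₙ)]

x_0 = 0.0000, f(x_0) = 0.000000, coefficient = 1
x_1 = 0.3125, f(x_1) = 0.009537, coefficient = 2
x_2 = 0.6250, f(x_2) = 0.152588, coefficient = 2
x_3 = 0.9375, f(x_3) = 0.772476, coefficient = 2
x_4 = 1.2500, f(x_4) = 2.441406, coefficient = 1

I ≈ (0.312500/2) × 4.310608 = 0.673532
Exact value: 0.610352
Error: 0.063181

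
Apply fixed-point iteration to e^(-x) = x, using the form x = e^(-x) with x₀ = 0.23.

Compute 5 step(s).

Equation: e^(-x) = x
Fixed-point form: x = e^(-x)
x₀ = 0.23

x_1 = g(0.230000) = 0.794534
x_2 = g(0.794534) = 0.451792
x_3 = g(0.451792) = 0.636487
x_4 = g(0.636487) = 0.529148
x_5 = g(0.529148) = 0.589107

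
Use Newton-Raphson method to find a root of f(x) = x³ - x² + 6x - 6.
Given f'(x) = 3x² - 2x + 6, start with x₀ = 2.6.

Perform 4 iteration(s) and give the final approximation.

f(x) = x³ - x² + 6x - 6
f'(x) = 3x² - 2x + 6
x₀ = 2.6

Newton-Raphson formula: x_{n+1} = x_n - f(x_n)/f'(x_n)

Iteration 1:
  f(2.600000) = 20.416000
  f'(2.600000) = 21.080000
  x_1 = 2.600000 - 20.416000/21.080000 = 1.631499
Iteration 2:
  f(1.631499) = 5.469912
  f'(1.631499) = 10.722369
  x_2 = 1.631499 - 5.469912/10.722369 = 1.121359
Iteration 3:
  f(1.121359) = 0.880755
  f'(1.121359) = 7.529619
  x_3 = 1.121359 - 0.880755/7.529619 = 1.004387
Iteration 4:
  f(1.004387) = 0.030746
  f'(1.004387) = 7.017605
  x_4 = 1.004387 - 0.030746/7.017605 = 1.000006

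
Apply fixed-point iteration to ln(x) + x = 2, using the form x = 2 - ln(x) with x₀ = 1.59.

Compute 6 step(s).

Equation: ln(x) + x = 2
Fixed-point form: x = 2 - ln(x)
x₀ = 1.59

x_1 = g(1.590000) = 1.536266
x_2 = g(1.536266) = 1.570645
x_3 = g(1.570645) = 1.548514
x_4 = g(1.548514) = 1.562705
x_5 = g(1.562705) = 1.553582
x_6 = g(1.553582) = 1.559437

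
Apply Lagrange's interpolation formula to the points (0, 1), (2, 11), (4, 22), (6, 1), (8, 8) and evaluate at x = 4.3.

Lagrange interpolation formula:
P(x) = Σ yᵢ × Lᵢ(x)
where Lᵢ(x) = Π_{j≠i} (x - xⱼ)/(xᵢ - xⱼ)

L_0(4.3) = (4.3 - 2)/(0 - 2) × (4.3 - 4)/(0 - 4) × (4.3 - 6)/(0 - 6) × (4.3 - 8)/(0 - 8) = 0.011302
L_1(4.3) = (4.3 - 0)/(2 - 0) × (4.3 - 4)/(2 - 4) × (4.3 - 6)/(2 - 6) × (4.3 - 8)/(2 - 8) = -0.084522
L_2(4.3) = (4.3 - 0)/(4 - 0) × (4.3 - 2)/(4 - 2) × (4.3 - 6)/(4 - 6) × (4.3 - 8)/(4 - 8) = 0.972002
L_3(4.3) = (4.3 - 0)/(6 - 0) × (4.3 - 2)/(6 - 2) × (4.3 - 4)/(6 - 4) × (4.3 - 8)/(6 - 8) = 0.114353
L_4(4.3) = (4.3 - 0)/(8 - 0) × (4.3 - 2)/(8 - 2) × (4.3 - 4)/(8 - 4) × (4.3 - 6)/(8 - 6) = -0.013135

P(4.3) = 1×L_0(4.3) + 11×L_1(4.3) + 22×L_2(4.3) + 1×L_3(4.3) + 8×L_4(4.3)
P(4.3) = 20.474868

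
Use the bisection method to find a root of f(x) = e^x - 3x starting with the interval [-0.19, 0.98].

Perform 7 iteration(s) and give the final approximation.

f(x) = e^x - 3x
Initial interval: [-0.19, 0.98]

Iteration 1:
  c_1 = (-0.190000 + 0.980000)/2 = 0.395000
  f(c_1) = f(0.395000) = 0.299384
  f(a) × f(c) ≥ 0, new interval: [0.395000, 0.980000]
Iteration 2:
  c_2 = (0.395000 + 0.980000)/2 = 0.687500
  f(c_2) = f(0.687500) = -0.073763
  f(a) × f(c) < 0, new interval: [0.395000, 0.687500]
Iteration 3:
  c_3 = (0.395000 + 0.687500)/2 = 0.541250
  f(c_3) = f(0.541250) = 0.094403
  f(a) × f(c) ≥ 0, new interval: [0.541250, 0.687500]
Iteration 4:
  c_4 = (0.541250 + 0.687500)/2 = 0.614375
  f(c_4) = f(0.614375) = 0.005376
  f(a) × f(c) ≥ 0, new interval: [0.614375, 0.687500]
Iteration 5:
  c_5 = (0.614375 + 0.687500)/2 = 0.650937
  f(c_5) = f(0.650937) = -0.035475
  f(a) × f(c) < 0, new interval: [0.614375, 0.650937]
Iteration 6:
  c_6 = (0.614375 + 0.650937)/2 = 0.632656
  f(c_6) = f(0.632656) = -0.015364
  f(a) × f(c) < 0, new interval: [0.614375, 0.632656]
Iteration 7:
  c_7 = (0.614375 + 0.632656)/2 = 0.623516
  f(c_7) = f(0.623516) = -0.005072
  f(a) × f(c) < 0, new interval: [0.614375, 0.623516]

After 7 iteration(s), the approximation is c_7 = 0.623516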